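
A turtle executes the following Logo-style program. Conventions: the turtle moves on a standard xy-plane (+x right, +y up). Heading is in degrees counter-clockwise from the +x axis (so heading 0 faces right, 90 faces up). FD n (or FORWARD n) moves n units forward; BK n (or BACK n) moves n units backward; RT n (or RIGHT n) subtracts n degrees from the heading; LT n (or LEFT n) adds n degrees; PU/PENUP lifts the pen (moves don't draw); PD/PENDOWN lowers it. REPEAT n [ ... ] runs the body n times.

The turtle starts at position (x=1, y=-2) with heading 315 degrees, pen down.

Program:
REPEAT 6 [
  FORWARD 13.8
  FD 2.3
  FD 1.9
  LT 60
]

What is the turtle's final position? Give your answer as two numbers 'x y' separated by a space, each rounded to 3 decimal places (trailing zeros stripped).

Executing turtle program step by step:
Start: pos=(1,-2), heading=315, pen down
REPEAT 6 [
  -- iteration 1/6 --
  FD 13.8: (1,-2) -> (10.758,-11.758) [heading=315, draw]
  FD 2.3: (10.758,-11.758) -> (12.384,-13.384) [heading=315, draw]
  FD 1.9: (12.384,-13.384) -> (13.728,-14.728) [heading=315, draw]
  LT 60: heading 315 -> 15
  -- iteration 2/6 --
  FD 13.8: (13.728,-14.728) -> (27.058,-11.156) [heading=15, draw]
  FD 2.3: (27.058,-11.156) -> (29.279,-10.561) [heading=15, draw]
  FD 1.9: (29.279,-10.561) -> (31.115,-10.069) [heading=15, draw]
  LT 60: heading 15 -> 75
  -- iteration 3/6 --
  FD 13.8: (31.115,-10.069) -> (34.686,3.261) [heading=75, draw]
  FD 2.3: (34.686,3.261) -> (35.282,5.482) [heading=75, draw]
  FD 1.9: (35.282,5.482) -> (35.773,7.317) [heading=75, draw]
  LT 60: heading 75 -> 135
  -- iteration 4/6 --
  FD 13.8: (35.773,7.317) -> (26.015,17.076) [heading=135, draw]
  FD 2.3: (26.015,17.076) -> (24.389,18.702) [heading=135, draw]
  FD 1.9: (24.389,18.702) -> (23.045,20.045) [heading=135, draw]
  LT 60: heading 135 -> 195
  -- iteration 5/6 --
  FD 13.8: (23.045,20.045) -> (9.716,16.474) [heading=195, draw]
  FD 2.3: (9.716,16.474) -> (7.494,15.878) [heading=195, draw]
  FD 1.9: (7.494,15.878) -> (5.659,15.387) [heading=195, draw]
  LT 60: heading 195 -> 255
  -- iteration 6/6 --
  FD 13.8: (5.659,15.387) -> (2.087,2.057) [heading=255, draw]
  FD 2.3: (2.087,2.057) -> (1.492,-0.165) [heading=255, draw]
  FD 1.9: (1.492,-0.165) -> (1,-2) [heading=255, draw]
  LT 60: heading 255 -> 315
]
Final: pos=(1,-2), heading=315, 18 segment(s) drawn

Answer: 1 -2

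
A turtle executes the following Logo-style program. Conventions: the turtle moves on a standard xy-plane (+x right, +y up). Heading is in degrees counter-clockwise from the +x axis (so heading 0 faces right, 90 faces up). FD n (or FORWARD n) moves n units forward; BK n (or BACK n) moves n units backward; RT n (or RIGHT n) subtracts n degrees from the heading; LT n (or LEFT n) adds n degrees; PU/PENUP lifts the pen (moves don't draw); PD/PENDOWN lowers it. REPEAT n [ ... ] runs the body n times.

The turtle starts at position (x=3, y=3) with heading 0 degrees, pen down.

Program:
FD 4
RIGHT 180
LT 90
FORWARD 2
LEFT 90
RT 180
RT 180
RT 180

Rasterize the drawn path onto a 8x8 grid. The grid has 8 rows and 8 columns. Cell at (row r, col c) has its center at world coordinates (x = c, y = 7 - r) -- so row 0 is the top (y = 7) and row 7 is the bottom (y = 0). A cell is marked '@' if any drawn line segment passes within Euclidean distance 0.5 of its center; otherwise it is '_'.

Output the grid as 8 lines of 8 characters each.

Segment 0: (3,3) -> (7,3)
Segment 1: (7,3) -> (7,1)

Answer: ________
________
________
________
___@@@@@
_______@
_______@
________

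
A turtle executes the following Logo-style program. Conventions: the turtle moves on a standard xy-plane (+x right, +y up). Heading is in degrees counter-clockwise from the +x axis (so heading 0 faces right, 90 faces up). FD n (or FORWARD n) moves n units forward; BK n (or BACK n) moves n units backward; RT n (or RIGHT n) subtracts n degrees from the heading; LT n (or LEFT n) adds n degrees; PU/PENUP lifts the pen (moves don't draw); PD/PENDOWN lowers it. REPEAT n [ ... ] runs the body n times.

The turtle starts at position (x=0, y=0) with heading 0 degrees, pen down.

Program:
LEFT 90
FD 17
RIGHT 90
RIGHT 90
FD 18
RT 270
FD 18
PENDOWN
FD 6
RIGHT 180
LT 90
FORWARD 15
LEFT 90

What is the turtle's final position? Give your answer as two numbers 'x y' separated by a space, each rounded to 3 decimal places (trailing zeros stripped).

Executing turtle program step by step:
Start: pos=(0,0), heading=0, pen down
LT 90: heading 0 -> 90
FD 17: (0,0) -> (0,17) [heading=90, draw]
RT 90: heading 90 -> 0
RT 90: heading 0 -> 270
FD 18: (0,17) -> (0,-1) [heading=270, draw]
RT 270: heading 270 -> 0
FD 18: (0,-1) -> (18,-1) [heading=0, draw]
PD: pen down
FD 6: (18,-1) -> (24,-1) [heading=0, draw]
RT 180: heading 0 -> 180
LT 90: heading 180 -> 270
FD 15: (24,-1) -> (24,-16) [heading=270, draw]
LT 90: heading 270 -> 0
Final: pos=(24,-16), heading=0, 5 segment(s) drawn

Answer: 24 -16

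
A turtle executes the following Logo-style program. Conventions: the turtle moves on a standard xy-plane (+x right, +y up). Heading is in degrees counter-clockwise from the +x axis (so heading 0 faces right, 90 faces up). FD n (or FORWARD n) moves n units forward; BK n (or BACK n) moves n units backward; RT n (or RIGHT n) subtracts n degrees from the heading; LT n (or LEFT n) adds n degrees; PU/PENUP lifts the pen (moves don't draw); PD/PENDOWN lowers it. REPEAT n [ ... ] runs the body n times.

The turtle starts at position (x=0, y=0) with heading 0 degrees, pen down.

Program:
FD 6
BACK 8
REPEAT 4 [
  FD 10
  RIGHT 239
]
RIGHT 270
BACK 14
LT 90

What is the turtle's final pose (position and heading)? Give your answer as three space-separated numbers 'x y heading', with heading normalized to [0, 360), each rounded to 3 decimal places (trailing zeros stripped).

Answer: 19.748 8.094 304

Derivation:
Executing turtle program step by step:
Start: pos=(0,0), heading=0, pen down
FD 6: (0,0) -> (6,0) [heading=0, draw]
BK 8: (6,0) -> (-2,0) [heading=0, draw]
REPEAT 4 [
  -- iteration 1/4 --
  FD 10: (-2,0) -> (8,0) [heading=0, draw]
  RT 239: heading 0 -> 121
  -- iteration 2/4 --
  FD 10: (8,0) -> (2.85,8.572) [heading=121, draw]
  RT 239: heading 121 -> 242
  -- iteration 3/4 --
  FD 10: (2.85,8.572) -> (-1.845,-0.258) [heading=242, draw]
  RT 239: heading 242 -> 3
  -- iteration 4/4 --
  FD 10: (-1.845,-0.258) -> (8.141,0.266) [heading=3, draw]
  RT 239: heading 3 -> 124
]
RT 270: heading 124 -> 214
BK 14: (8.141,0.266) -> (19.748,8.094) [heading=214, draw]
LT 90: heading 214 -> 304
Final: pos=(19.748,8.094), heading=304, 7 segment(s) drawn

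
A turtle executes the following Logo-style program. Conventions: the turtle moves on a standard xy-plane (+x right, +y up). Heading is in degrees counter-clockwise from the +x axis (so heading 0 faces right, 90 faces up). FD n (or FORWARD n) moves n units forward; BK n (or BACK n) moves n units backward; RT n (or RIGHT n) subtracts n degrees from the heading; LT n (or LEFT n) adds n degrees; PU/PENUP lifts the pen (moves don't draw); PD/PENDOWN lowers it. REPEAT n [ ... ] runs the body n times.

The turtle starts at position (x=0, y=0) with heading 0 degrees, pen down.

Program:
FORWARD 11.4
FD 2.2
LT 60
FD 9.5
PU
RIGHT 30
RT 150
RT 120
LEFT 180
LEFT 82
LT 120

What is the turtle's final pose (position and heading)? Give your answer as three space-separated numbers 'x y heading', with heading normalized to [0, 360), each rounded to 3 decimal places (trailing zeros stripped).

Answer: 18.35 8.227 142

Derivation:
Executing turtle program step by step:
Start: pos=(0,0), heading=0, pen down
FD 11.4: (0,0) -> (11.4,0) [heading=0, draw]
FD 2.2: (11.4,0) -> (13.6,0) [heading=0, draw]
LT 60: heading 0 -> 60
FD 9.5: (13.6,0) -> (18.35,8.227) [heading=60, draw]
PU: pen up
RT 30: heading 60 -> 30
RT 150: heading 30 -> 240
RT 120: heading 240 -> 120
LT 180: heading 120 -> 300
LT 82: heading 300 -> 22
LT 120: heading 22 -> 142
Final: pos=(18.35,8.227), heading=142, 3 segment(s) drawn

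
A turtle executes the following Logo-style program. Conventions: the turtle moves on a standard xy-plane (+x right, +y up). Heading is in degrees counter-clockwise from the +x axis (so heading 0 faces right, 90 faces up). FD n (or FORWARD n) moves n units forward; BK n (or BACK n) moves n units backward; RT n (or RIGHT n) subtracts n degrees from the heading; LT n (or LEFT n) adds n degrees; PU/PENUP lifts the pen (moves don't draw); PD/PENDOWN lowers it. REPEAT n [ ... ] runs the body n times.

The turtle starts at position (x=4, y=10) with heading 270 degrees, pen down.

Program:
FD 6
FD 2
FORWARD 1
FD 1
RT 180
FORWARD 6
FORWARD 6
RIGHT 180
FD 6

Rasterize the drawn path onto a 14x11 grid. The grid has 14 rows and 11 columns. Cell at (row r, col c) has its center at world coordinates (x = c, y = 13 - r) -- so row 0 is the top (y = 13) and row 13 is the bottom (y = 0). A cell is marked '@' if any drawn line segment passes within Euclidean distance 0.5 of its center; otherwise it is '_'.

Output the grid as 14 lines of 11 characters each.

Answer: ___________
____@______
____@______
____@______
____@______
____@______
____@______
____@______
____@______
____@______
____@______
____@______
____@______
____@______

Derivation:
Segment 0: (4,10) -> (4,4)
Segment 1: (4,4) -> (4,2)
Segment 2: (4,2) -> (4,1)
Segment 3: (4,1) -> (4,0)
Segment 4: (4,0) -> (4,6)
Segment 5: (4,6) -> (4,12)
Segment 6: (4,12) -> (4,6)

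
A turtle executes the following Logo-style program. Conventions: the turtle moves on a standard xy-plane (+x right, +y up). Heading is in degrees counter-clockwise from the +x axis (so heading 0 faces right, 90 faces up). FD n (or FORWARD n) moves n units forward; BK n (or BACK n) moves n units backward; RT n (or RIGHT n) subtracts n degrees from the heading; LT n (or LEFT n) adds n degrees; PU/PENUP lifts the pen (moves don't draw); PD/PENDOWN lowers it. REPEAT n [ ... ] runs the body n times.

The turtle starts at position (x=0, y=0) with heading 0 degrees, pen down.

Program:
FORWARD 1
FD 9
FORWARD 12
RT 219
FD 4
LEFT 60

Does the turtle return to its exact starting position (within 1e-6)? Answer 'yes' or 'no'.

Answer: no

Derivation:
Executing turtle program step by step:
Start: pos=(0,0), heading=0, pen down
FD 1: (0,0) -> (1,0) [heading=0, draw]
FD 9: (1,0) -> (10,0) [heading=0, draw]
FD 12: (10,0) -> (22,0) [heading=0, draw]
RT 219: heading 0 -> 141
FD 4: (22,0) -> (18.891,2.517) [heading=141, draw]
LT 60: heading 141 -> 201
Final: pos=(18.891,2.517), heading=201, 4 segment(s) drawn

Start position: (0, 0)
Final position: (18.891, 2.517)
Distance = 19.058; >= 1e-6 -> NOT closed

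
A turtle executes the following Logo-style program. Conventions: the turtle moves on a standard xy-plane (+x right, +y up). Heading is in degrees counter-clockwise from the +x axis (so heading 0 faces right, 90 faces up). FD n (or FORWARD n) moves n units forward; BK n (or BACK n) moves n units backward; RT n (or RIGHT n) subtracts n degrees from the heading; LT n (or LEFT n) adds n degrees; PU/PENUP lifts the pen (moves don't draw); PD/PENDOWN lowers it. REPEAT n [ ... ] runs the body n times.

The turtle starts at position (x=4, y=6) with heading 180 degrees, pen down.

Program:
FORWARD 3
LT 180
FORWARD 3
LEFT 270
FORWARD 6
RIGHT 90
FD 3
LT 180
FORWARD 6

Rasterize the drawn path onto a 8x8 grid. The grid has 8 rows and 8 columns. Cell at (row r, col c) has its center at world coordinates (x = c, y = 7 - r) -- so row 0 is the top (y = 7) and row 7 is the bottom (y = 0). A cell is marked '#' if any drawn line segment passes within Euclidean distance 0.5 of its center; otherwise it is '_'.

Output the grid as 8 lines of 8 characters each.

Answer: ________
_####___
____#___
____#___
____#___
____#___
____#___
_#######

Derivation:
Segment 0: (4,6) -> (1,6)
Segment 1: (1,6) -> (4,6)
Segment 2: (4,6) -> (4,-0)
Segment 3: (4,-0) -> (1,0)
Segment 4: (1,0) -> (7,-0)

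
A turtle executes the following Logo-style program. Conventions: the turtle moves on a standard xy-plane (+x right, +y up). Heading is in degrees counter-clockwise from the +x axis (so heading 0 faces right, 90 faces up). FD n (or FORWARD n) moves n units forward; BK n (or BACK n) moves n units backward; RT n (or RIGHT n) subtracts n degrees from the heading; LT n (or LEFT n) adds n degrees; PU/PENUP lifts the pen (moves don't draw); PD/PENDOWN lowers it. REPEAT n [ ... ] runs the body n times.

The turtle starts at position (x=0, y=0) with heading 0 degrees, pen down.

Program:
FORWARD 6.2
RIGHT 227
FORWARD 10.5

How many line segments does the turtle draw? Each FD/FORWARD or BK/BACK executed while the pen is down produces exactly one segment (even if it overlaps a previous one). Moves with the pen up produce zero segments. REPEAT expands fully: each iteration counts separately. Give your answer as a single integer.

Executing turtle program step by step:
Start: pos=(0,0), heading=0, pen down
FD 6.2: (0,0) -> (6.2,0) [heading=0, draw]
RT 227: heading 0 -> 133
FD 10.5: (6.2,0) -> (-0.961,7.679) [heading=133, draw]
Final: pos=(-0.961,7.679), heading=133, 2 segment(s) drawn
Segments drawn: 2

Answer: 2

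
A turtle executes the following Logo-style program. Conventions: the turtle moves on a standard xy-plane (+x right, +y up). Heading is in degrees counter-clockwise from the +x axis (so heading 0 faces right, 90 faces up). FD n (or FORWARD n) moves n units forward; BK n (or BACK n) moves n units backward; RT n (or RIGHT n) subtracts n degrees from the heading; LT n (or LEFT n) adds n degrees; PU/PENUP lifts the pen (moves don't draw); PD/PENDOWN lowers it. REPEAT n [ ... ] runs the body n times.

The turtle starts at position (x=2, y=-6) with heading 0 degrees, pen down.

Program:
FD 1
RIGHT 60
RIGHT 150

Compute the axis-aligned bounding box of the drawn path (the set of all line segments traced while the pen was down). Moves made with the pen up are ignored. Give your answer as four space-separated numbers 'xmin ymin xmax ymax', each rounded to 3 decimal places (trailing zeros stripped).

Executing turtle program step by step:
Start: pos=(2,-6), heading=0, pen down
FD 1: (2,-6) -> (3,-6) [heading=0, draw]
RT 60: heading 0 -> 300
RT 150: heading 300 -> 150
Final: pos=(3,-6), heading=150, 1 segment(s) drawn

Segment endpoints: x in {2, 3}, y in {-6}
xmin=2, ymin=-6, xmax=3, ymax=-6

Answer: 2 -6 3 -6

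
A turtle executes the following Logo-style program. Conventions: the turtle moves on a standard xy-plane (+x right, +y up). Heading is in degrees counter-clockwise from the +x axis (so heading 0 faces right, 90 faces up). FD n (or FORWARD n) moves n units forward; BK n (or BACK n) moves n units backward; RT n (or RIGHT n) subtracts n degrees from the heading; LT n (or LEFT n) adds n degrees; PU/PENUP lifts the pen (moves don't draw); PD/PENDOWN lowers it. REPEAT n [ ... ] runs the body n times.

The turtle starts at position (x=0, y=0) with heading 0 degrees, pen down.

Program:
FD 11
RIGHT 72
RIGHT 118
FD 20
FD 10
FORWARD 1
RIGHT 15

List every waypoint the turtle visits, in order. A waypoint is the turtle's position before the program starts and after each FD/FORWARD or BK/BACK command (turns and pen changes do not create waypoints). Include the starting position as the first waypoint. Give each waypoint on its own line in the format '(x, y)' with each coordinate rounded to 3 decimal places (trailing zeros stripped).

Executing turtle program step by step:
Start: pos=(0,0), heading=0, pen down
FD 11: (0,0) -> (11,0) [heading=0, draw]
RT 72: heading 0 -> 288
RT 118: heading 288 -> 170
FD 20: (11,0) -> (-8.696,3.473) [heading=170, draw]
FD 10: (-8.696,3.473) -> (-18.544,5.209) [heading=170, draw]
FD 1: (-18.544,5.209) -> (-19.529,5.383) [heading=170, draw]
RT 15: heading 170 -> 155
Final: pos=(-19.529,5.383), heading=155, 4 segment(s) drawn
Waypoints (5 total):
(0, 0)
(11, 0)
(-8.696, 3.473)
(-18.544, 5.209)
(-19.529, 5.383)

Answer: (0, 0)
(11, 0)
(-8.696, 3.473)
(-18.544, 5.209)
(-19.529, 5.383)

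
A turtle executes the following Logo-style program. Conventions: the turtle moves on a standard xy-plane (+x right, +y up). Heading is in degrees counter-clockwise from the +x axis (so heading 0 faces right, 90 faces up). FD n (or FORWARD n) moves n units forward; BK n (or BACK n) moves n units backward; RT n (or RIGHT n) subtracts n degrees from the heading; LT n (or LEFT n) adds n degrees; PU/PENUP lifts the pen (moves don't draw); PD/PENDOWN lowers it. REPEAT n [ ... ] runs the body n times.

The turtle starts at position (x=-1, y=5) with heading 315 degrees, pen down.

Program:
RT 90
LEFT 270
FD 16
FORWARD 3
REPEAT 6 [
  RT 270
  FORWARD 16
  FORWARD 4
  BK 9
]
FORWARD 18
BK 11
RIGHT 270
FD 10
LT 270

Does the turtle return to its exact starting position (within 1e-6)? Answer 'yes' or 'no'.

Answer: no

Derivation:
Executing turtle program step by step:
Start: pos=(-1,5), heading=315, pen down
RT 90: heading 315 -> 225
LT 270: heading 225 -> 135
FD 16: (-1,5) -> (-12.314,16.314) [heading=135, draw]
FD 3: (-12.314,16.314) -> (-14.435,18.435) [heading=135, draw]
REPEAT 6 [
  -- iteration 1/6 --
  RT 270: heading 135 -> 225
  FD 16: (-14.435,18.435) -> (-25.749,7.121) [heading=225, draw]
  FD 4: (-25.749,7.121) -> (-28.577,4.293) [heading=225, draw]
  BK 9: (-28.577,4.293) -> (-22.213,10.657) [heading=225, draw]
  -- iteration 2/6 --
  RT 270: heading 225 -> 315
  FD 16: (-22.213,10.657) -> (-10.899,-0.657) [heading=315, draw]
  FD 4: (-10.899,-0.657) -> (-8.071,-3.485) [heading=315, draw]
  BK 9: (-8.071,-3.485) -> (-14.435,2.879) [heading=315, draw]
  -- iteration 3/6 --
  RT 270: heading 315 -> 45
  FD 16: (-14.435,2.879) -> (-3.121,14.192) [heading=45, draw]
  FD 4: (-3.121,14.192) -> (-0.293,17.021) [heading=45, draw]
  BK 9: (-0.293,17.021) -> (-6.657,10.657) [heading=45, draw]
  -- iteration 4/6 --
  RT 270: heading 45 -> 135
  FD 16: (-6.657,10.657) -> (-17.971,21.971) [heading=135, draw]
  FD 4: (-17.971,21.971) -> (-20.799,24.799) [heading=135, draw]
  BK 9: (-20.799,24.799) -> (-14.435,18.435) [heading=135, draw]
  -- iteration 5/6 --
  RT 270: heading 135 -> 225
  FD 16: (-14.435,18.435) -> (-25.749,7.121) [heading=225, draw]
  FD 4: (-25.749,7.121) -> (-28.577,4.293) [heading=225, draw]
  BK 9: (-28.577,4.293) -> (-22.213,10.657) [heading=225, draw]
  -- iteration 6/6 --
  RT 270: heading 225 -> 315
  FD 16: (-22.213,10.657) -> (-10.899,-0.657) [heading=315, draw]
  FD 4: (-10.899,-0.657) -> (-8.071,-3.485) [heading=315, draw]
  BK 9: (-8.071,-3.485) -> (-14.435,2.879) [heading=315, draw]
]
FD 18: (-14.435,2.879) -> (-1.707,-9.849) [heading=315, draw]
BK 11: (-1.707,-9.849) -> (-9.485,-2.071) [heading=315, draw]
RT 270: heading 315 -> 45
FD 10: (-9.485,-2.071) -> (-2.414,5) [heading=45, draw]
LT 270: heading 45 -> 315
Final: pos=(-2.414,5), heading=315, 23 segment(s) drawn

Start position: (-1, 5)
Final position: (-2.414, 5)
Distance = 1.414; >= 1e-6 -> NOT closed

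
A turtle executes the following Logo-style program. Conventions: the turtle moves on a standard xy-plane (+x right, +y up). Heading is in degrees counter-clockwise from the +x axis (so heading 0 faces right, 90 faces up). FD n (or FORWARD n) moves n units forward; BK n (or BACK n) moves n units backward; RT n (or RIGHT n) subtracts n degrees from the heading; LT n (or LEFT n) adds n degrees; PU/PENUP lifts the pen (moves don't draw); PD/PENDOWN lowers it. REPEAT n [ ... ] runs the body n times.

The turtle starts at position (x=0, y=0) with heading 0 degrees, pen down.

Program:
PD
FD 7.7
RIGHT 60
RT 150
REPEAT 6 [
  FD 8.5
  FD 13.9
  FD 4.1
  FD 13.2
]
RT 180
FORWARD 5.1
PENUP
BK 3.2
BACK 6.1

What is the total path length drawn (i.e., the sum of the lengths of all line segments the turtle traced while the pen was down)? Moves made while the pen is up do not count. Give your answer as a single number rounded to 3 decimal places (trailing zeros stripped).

Answer: 251

Derivation:
Executing turtle program step by step:
Start: pos=(0,0), heading=0, pen down
PD: pen down
FD 7.7: (0,0) -> (7.7,0) [heading=0, draw]
RT 60: heading 0 -> 300
RT 150: heading 300 -> 150
REPEAT 6 [
  -- iteration 1/6 --
  FD 8.5: (7.7,0) -> (0.339,4.25) [heading=150, draw]
  FD 13.9: (0.339,4.25) -> (-11.699,11.2) [heading=150, draw]
  FD 4.1: (-11.699,11.2) -> (-15.25,13.25) [heading=150, draw]
  FD 13.2: (-15.25,13.25) -> (-26.681,19.85) [heading=150, draw]
  -- iteration 2/6 --
  FD 8.5: (-26.681,19.85) -> (-34.042,24.1) [heading=150, draw]
  FD 13.9: (-34.042,24.1) -> (-46.08,31.05) [heading=150, draw]
  FD 4.1: (-46.08,31.05) -> (-49.631,33.1) [heading=150, draw]
  FD 13.2: (-49.631,33.1) -> (-61.062,39.7) [heading=150, draw]
  -- iteration 3/6 --
  FD 8.5: (-61.062,39.7) -> (-68.424,43.95) [heading=150, draw]
  FD 13.9: (-68.424,43.95) -> (-80.461,50.9) [heading=150, draw]
  FD 4.1: (-80.461,50.9) -> (-84.012,52.95) [heading=150, draw]
  FD 13.2: (-84.012,52.95) -> (-95.444,59.55) [heading=150, draw]
  -- iteration 4/6 --
  FD 8.5: (-95.444,59.55) -> (-102.805,63.8) [heading=150, draw]
  FD 13.9: (-102.805,63.8) -> (-114.843,70.75) [heading=150, draw]
  FD 4.1: (-114.843,70.75) -> (-118.393,72.8) [heading=150, draw]
  FD 13.2: (-118.393,72.8) -> (-129.825,79.4) [heading=150, draw]
  -- iteration 5/6 --
  FD 8.5: (-129.825,79.4) -> (-137.186,83.65) [heading=150, draw]
  FD 13.9: (-137.186,83.65) -> (-149.224,90.6) [heading=150, draw]
  FD 4.1: (-149.224,90.6) -> (-152.775,92.65) [heading=150, draw]
  FD 13.2: (-152.775,92.65) -> (-164.206,99.25) [heading=150, draw]
  -- iteration 6/6 --
  FD 8.5: (-164.206,99.25) -> (-171.567,103.5) [heading=150, draw]
  FD 13.9: (-171.567,103.5) -> (-183.605,110.45) [heading=150, draw]
  FD 4.1: (-183.605,110.45) -> (-187.156,112.5) [heading=150, draw]
  FD 13.2: (-187.156,112.5) -> (-198.587,119.1) [heading=150, draw]
]
RT 180: heading 150 -> 330
FD 5.1: (-198.587,119.1) -> (-194.171,116.55) [heading=330, draw]
PU: pen up
BK 3.2: (-194.171,116.55) -> (-196.942,118.15) [heading=330, move]
BK 6.1: (-196.942,118.15) -> (-202.225,121.2) [heading=330, move]
Final: pos=(-202.225,121.2), heading=330, 26 segment(s) drawn

Segment lengths:
  seg 1: (0,0) -> (7.7,0), length = 7.7
  seg 2: (7.7,0) -> (0.339,4.25), length = 8.5
  seg 3: (0.339,4.25) -> (-11.699,11.2), length = 13.9
  seg 4: (-11.699,11.2) -> (-15.25,13.25), length = 4.1
  seg 5: (-15.25,13.25) -> (-26.681,19.85), length = 13.2
  seg 6: (-26.681,19.85) -> (-34.042,24.1), length = 8.5
  seg 7: (-34.042,24.1) -> (-46.08,31.05), length = 13.9
  seg 8: (-46.08,31.05) -> (-49.631,33.1), length = 4.1
  seg 9: (-49.631,33.1) -> (-61.062,39.7), length = 13.2
  seg 10: (-61.062,39.7) -> (-68.424,43.95), length = 8.5
  seg 11: (-68.424,43.95) -> (-80.461,50.9), length = 13.9
  seg 12: (-80.461,50.9) -> (-84.012,52.95), length = 4.1
  seg 13: (-84.012,52.95) -> (-95.444,59.55), length = 13.2
  seg 14: (-95.444,59.55) -> (-102.805,63.8), length = 8.5
  seg 15: (-102.805,63.8) -> (-114.843,70.75), length = 13.9
  seg 16: (-114.843,70.75) -> (-118.393,72.8), length = 4.1
  seg 17: (-118.393,72.8) -> (-129.825,79.4), length = 13.2
  seg 18: (-129.825,79.4) -> (-137.186,83.65), length = 8.5
  seg 19: (-137.186,83.65) -> (-149.224,90.6), length = 13.9
  seg 20: (-149.224,90.6) -> (-152.775,92.65), length = 4.1
  seg 21: (-152.775,92.65) -> (-164.206,99.25), length = 13.2
  seg 22: (-164.206,99.25) -> (-171.567,103.5), length = 8.5
  seg 23: (-171.567,103.5) -> (-183.605,110.45), length = 13.9
  seg 24: (-183.605,110.45) -> (-187.156,112.5), length = 4.1
  seg 25: (-187.156,112.5) -> (-198.587,119.1), length = 13.2
  seg 26: (-198.587,119.1) -> (-194.171,116.55), length = 5.1
Total = 251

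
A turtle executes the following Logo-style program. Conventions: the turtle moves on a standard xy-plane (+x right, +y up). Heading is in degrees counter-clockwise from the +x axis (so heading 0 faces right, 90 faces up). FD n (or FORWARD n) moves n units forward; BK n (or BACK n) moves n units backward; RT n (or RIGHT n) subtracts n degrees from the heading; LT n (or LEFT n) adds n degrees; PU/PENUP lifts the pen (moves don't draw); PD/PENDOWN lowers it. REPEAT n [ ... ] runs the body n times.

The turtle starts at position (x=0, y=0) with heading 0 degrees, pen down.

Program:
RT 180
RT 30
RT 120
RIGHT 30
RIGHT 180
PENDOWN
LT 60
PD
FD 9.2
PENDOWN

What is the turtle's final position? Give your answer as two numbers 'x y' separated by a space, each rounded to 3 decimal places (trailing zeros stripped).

Answer: -4.6 -7.967

Derivation:
Executing turtle program step by step:
Start: pos=(0,0), heading=0, pen down
RT 180: heading 0 -> 180
RT 30: heading 180 -> 150
RT 120: heading 150 -> 30
RT 30: heading 30 -> 0
RT 180: heading 0 -> 180
PD: pen down
LT 60: heading 180 -> 240
PD: pen down
FD 9.2: (0,0) -> (-4.6,-7.967) [heading=240, draw]
PD: pen down
Final: pos=(-4.6,-7.967), heading=240, 1 segment(s) drawn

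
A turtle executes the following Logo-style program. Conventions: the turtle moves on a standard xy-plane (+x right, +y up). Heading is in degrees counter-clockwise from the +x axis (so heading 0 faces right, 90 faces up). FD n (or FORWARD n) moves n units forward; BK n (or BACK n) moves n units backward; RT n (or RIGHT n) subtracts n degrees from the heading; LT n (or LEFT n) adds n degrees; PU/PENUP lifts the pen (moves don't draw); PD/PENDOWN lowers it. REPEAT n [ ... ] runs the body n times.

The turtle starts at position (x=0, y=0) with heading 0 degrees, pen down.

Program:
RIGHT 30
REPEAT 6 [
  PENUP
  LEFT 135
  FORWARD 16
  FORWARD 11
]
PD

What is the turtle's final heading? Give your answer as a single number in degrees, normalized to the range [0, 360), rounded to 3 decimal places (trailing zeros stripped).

Answer: 60

Derivation:
Executing turtle program step by step:
Start: pos=(0,0), heading=0, pen down
RT 30: heading 0 -> 330
REPEAT 6 [
  -- iteration 1/6 --
  PU: pen up
  LT 135: heading 330 -> 105
  FD 16: (0,0) -> (-4.141,15.455) [heading=105, move]
  FD 11: (-4.141,15.455) -> (-6.988,26.08) [heading=105, move]
  -- iteration 2/6 --
  PU: pen up
  LT 135: heading 105 -> 240
  FD 16: (-6.988,26.08) -> (-14.988,12.224) [heading=240, move]
  FD 11: (-14.988,12.224) -> (-20.488,2.697) [heading=240, move]
  -- iteration 3/6 --
  PU: pen up
  LT 135: heading 240 -> 15
  FD 16: (-20.488,2.697) -> (-5.033,6.838) [heading=15, move]
  FD 11: (-5.033,6.838) -> (5.592,9.685) [heading=15, move]
  -- iteration 4/6 --
  PU: pen up
  LT 135: heading 15 -> 150
  FD 16: (5.592,9.685) -> (-8.265,17.685) [heading=150, move]
  FD 11: (-8.265,17.685) -> (-17.791,23.185) [heading=150, move]
  -- iteration 5/6 --
  PU: pen up
  LT 135: heading 150 -> 285
  FD 16: (-17.791,23.185) -> (-13.65,7.731) [heading=285, move]
  FD 11: (-13.65,7.731) -> (-10.803,-2.895) [heading=285, move]
  -- iteration 6/6 --
  PU: pen up
  LT 135: heading 285 -> 60
  FD 16: (-10.803,-2.895) -> (-2.803,10.962) [heading=60, move]
  FD 11: (-2.803,10.962) -> (2.697,20.488) [heading=60, move]
]
PD: pen down
Final: pos=(2.697,20.488), heading=60, 0 segment(s) drawn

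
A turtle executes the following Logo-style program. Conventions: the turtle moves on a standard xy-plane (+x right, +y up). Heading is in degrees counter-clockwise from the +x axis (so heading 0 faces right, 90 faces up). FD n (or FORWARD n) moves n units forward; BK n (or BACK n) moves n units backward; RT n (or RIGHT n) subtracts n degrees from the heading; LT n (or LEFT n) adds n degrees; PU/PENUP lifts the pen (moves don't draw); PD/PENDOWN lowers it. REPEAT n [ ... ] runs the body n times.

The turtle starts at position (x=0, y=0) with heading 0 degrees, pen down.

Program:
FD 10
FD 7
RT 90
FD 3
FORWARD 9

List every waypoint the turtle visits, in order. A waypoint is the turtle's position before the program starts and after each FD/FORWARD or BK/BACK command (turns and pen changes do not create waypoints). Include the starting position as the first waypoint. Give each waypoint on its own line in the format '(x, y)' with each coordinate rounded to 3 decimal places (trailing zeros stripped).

Answer: (0, 0)
(10, 0)
(17, 0)
(17, -3)
(17, -12)

Derivation:
Executing turtle program step by step:
Start: pos=(0,0), heading=0, pen down
FD 10: (0,0) -> (10,0) [heading=0, draw]
FD 7: (10,0) -> (17,0) [heading=0, draw]
RT 90: heading 0 -> 270
FD 3: (17,0) -> (17,-3) [heading=270, draw]
FD 9: (17,-3) -> (17,-12) [heading=270, draw]
Final: pos=(17,-12), heading=270, 4 segment(s) drawn
Waypoints (5 total):
(0, 0)
(10, 0)
(17, 0)
(17, -3)
(17, -12)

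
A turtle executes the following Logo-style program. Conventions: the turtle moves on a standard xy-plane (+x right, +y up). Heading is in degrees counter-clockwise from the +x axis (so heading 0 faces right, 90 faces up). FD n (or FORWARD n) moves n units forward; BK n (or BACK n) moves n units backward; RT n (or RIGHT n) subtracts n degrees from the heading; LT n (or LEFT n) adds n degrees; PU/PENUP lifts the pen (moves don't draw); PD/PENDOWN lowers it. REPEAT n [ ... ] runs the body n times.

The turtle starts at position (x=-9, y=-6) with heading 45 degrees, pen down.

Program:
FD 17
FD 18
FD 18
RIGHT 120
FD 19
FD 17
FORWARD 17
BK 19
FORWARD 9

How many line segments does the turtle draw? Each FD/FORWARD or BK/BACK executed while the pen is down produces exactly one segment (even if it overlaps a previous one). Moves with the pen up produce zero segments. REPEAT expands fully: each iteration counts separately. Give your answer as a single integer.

Answer: 8

Derivation:
Executing turtle program step by step:
Start: pos=(-9,-6), heading=45, pen down
FD 17: (-9,-6) -> (3.021,6.021) [heading=45, draw]
FD 18: (3.021,6.021) -> (15.749,18.749) [heading=45, draw]
FD 18: (15.749,18.749) -> (28.477,31.477) [heading=45, draw]
RT 120: heading 45 -> 285
FD 19: (28.477,31.477) -> (33.394,13.124) [heading=285, draw]
FD 17: (33.394,13.124) -> (37.794,-3.297) [heading=285, draw]
FD 17: (37.794,-3.297) -> (42.194,-19.717) [heading=285, draw]
BK 19: (42.194,-19.717) -> (37.277,-1.365) [heading=285, draw]
FD 9: (37.277,-1.365) -> (39.606,-10.058) [heading=285, draw]
Final: pos=(39.606,-10.058), heading=285, 8 segment(s) drawn
Segments drawn: 8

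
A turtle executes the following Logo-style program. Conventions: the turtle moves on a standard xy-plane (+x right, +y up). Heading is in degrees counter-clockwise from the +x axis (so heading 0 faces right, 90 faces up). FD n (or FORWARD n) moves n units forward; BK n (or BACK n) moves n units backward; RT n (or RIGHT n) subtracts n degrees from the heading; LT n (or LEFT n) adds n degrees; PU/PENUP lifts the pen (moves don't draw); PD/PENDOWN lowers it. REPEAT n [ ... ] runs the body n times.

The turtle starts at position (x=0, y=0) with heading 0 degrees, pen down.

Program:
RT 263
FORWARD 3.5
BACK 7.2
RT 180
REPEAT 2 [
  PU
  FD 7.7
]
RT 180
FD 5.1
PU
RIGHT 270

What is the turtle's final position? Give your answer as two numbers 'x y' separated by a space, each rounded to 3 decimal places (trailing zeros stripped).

Answer: 1.706 -13.896

Derivation:
Executing turtle program step by step:
Start: pos=(0,0), heading=0, pen down
RT 263: heading 0 -> 97
FD 3.5: (0,0) -> (-0.427,3.474) [heading=97, draw]
BK 7.2: (-0.427,3.474) -> (0.451,-3.672) [heading=97, draw]
RT 180: heading 97 -> 277
REPEAT 2 [
  -- iteration 1/2 --
  PU: pen up
  FD 7.7: (0.451,-3.672) -> (1.389,-11.315) [heading=277, move]
  -- iteration 2/2 --
  PU: pen up
  FD 7.7: (1.389,-11.315) -> (2.328,-18.958) [heading=277, move]
]
RT 180: heading 277 -> 97
FD 5.1: (2.328,-18.958) -> (1.706,-13.896) [heading=97, move]
PU: pen up
RT 270: heading 97 -> 187
Final: pos=(1.706,-13.896), heading=187, 2 segment(s) drawn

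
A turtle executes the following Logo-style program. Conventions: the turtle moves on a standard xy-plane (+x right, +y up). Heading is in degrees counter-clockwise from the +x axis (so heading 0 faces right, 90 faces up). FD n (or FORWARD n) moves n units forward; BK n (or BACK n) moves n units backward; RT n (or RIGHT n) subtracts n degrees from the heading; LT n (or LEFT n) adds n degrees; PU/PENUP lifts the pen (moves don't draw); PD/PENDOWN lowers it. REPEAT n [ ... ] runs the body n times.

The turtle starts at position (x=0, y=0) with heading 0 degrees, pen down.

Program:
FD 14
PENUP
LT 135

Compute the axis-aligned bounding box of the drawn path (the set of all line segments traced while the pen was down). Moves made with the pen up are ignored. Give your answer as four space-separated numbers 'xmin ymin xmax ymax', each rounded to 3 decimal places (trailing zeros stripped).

Answer: 0 0 14 0

Derivation:
Executing turtle program step by step:
Start: pos=(0,0), heading=0, pen down
FD 14: (0,0) -> (14,0) [heading=0, draw]
PU: pen up
LT 135: heading 0 -> 135
Final: pos=(14,0), heading=135, 1 segment(s) drawn

Segment endpoints: x in {0, 14}, y in {0}
xmin=0, ymin=0, xmax=14, ymax=0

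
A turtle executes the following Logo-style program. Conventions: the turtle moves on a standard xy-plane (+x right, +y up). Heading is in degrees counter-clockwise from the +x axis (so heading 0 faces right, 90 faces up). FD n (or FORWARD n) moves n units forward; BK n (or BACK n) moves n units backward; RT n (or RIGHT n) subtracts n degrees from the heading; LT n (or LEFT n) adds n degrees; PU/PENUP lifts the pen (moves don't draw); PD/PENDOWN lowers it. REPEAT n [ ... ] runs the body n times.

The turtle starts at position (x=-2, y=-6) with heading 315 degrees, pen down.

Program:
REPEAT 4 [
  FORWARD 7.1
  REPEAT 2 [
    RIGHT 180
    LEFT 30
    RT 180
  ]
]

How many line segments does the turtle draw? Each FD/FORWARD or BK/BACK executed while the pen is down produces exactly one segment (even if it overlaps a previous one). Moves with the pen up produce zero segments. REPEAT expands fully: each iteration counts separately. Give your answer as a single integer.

Executing turtle program step by step:
Start: pos=(-2,-6), heading=315, pen down
REPEAT 4 [
  -- iteration 1/4 --
  FD 7.1: (-2,-6) -> (3.02,-11.02) [heading=315, draw]
  REPEAT 2 [
    -- iteration 1/2 --
    RT 180: heading 315 -> 135
    LT 30: heading 135 -> 165
    RT 180: heading 165 -> 345
    -- iteration 2/2 --
    RT 180: heading 345 -> 165
    LT 30: heading 165 -> 195
    RT 180: heading 195 -> 15
  ]
  -- iteration 2/4 --
  FD 7.1: (3.02,-11.02) -> (9.879,-9.183) [heading=15, draw]
  REPEAT 2 [
    -- iteration 1/2 --
    RT 180: heading 15 -> 195
    LT 30: heading 195 -> 225
    RT 180: heading 225 -> 45
    -- iteration 2/2 --
    RT 180: heading 45 -> 225
    LT 30: heading 225 -> 255
    RT 180: heading 255 -> 75
  ]
  -- iteration 3/4 --
  FD 7.1: (9.879,-9.183) -> (11.716,-2.325) [heading=75, draw]
  REPEAT 2 [
    -- iteration 1/2 --
    RT 180: heading 75 -> 255
    LT 30: heading 255 -> 285
    RT 180: heading 285 -> 105
    -- iteration 2/2 --
    RT 180: heading 105 -> 285
    LT 30: heading 285 -> 315
    RT 180: heading 315 -> 135
  ]
  -- iteration 4/4 --
  FD 7.1: (11.716,-2.325) -> (6.696,2.696) [heading=135, draw]
  REPEAT 2 [
    -- iteration 1/2 --
    RT 180: heading 135 -> 315
    LT 30: heading 315 -> 345
    RT 180: heading 345 -> 165
    -- iteration 2/2 --
    RT 180: heading 165 -> 345
    LT 30: heading 345 -> 15
    RT 180: heading 15 -> 195
  ]
]
Final: pos=(6.696,2.696), heading=195, 4 segment(s) drawn
Segments drawn: 4

Answer: 4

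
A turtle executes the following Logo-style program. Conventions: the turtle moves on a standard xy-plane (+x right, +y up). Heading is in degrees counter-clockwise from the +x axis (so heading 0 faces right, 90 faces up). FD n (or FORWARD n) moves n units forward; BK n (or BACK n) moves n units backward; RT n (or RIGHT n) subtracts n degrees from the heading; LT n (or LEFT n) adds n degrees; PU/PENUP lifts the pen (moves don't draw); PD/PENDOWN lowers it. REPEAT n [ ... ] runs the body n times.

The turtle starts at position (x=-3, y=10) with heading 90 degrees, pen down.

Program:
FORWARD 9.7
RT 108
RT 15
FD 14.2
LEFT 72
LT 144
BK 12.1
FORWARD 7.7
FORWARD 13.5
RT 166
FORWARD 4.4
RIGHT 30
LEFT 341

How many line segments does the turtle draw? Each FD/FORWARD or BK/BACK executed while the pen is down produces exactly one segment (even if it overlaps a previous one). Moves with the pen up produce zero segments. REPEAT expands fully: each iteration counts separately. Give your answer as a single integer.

Executing turtle program step by step:
Start: pos=(-3,10), heading=90, pen down
FD 9.7: (-3,10) -> (-3,19.7) [heading=90, draw]
RT 108: heading 90 -> 342
RT 15: heading 342 -> 327
FD 14.2: (-3,19.7) -> (8.909,11.966) [heading=327, draw]
LT 72: heading 327 -> 39
LT 144: heading 39 -> 183
BK 12.1: (8.909,11.966) -> (20.993,12.599) [heading=183, draw]
FD 7.7: (20.993,12.599) -> (13.303,12.196) [heading=183, draw]
FD 13.5: (13.303,12.196) -> (-0.178,11.49) [heading=183, draw]
RT 166: heading 183 -> 17
FD 4.4: (-0.178,11.49) -> (4.029,12.776) [heading=17, draw]
RT 30: heading 17 -> 347
LT 341: heading 347 -> 328
Final: pos=(4.029,12.776), heading=328, 6 segment(s) drawn
Segments drawn: 6

Answer: 6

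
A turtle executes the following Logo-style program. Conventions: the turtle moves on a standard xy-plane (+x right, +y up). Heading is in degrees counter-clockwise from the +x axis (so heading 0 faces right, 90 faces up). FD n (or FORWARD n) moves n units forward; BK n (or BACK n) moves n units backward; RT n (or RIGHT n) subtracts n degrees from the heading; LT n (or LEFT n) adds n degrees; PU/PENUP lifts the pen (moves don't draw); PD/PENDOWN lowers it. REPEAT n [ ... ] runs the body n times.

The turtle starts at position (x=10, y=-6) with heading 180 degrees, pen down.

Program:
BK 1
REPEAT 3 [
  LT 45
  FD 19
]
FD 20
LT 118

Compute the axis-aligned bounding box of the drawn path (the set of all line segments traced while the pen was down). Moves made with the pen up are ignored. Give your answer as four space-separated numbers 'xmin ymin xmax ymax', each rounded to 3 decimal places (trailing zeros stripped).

Executing turtle program step by step:
Start: pos=(10,-6), heading=180, pen down
BK 1: (10,-6) -> (11,-6) [heading=180, draw]
REPEAT 3 [
  -- iteration 1/3 --
  LT 45: heading 180 -> 225
  FD 19: (11,-6) -> (-2.435,-19.435) [heading=225, draw]
  -- iteration 2/3 --
  LT 45: heading 225 -> 270
  FD 19: (-2.435,-19.435) -> (-2.435,-38.435) [heading=270, draw]
  -- iteration 3/3 --
  LT 45: heading 270 -> 315
  FD 19: (-2.435,-38.435) -> (11,-51.87) [heading=315, draw]
]
FD 20: (11,-51.87) -> (25.142,-66.012) [heading=315, draw]
LT 118: heading 315 -> 73
Final: pos=(25.142,-66.012), heading=73, 5 segment(s) drawn

Segment endpoints: x in {-2.435, -2.435, 10, 11, 11, 25.142}, y in {-66.012, -51.87, -38.435, -19.435, -6}
xmin=-2.435, ymin=-66.012, xmax=25.142, ymax=-6

Answer: -2.435 -66.012 25.142 -6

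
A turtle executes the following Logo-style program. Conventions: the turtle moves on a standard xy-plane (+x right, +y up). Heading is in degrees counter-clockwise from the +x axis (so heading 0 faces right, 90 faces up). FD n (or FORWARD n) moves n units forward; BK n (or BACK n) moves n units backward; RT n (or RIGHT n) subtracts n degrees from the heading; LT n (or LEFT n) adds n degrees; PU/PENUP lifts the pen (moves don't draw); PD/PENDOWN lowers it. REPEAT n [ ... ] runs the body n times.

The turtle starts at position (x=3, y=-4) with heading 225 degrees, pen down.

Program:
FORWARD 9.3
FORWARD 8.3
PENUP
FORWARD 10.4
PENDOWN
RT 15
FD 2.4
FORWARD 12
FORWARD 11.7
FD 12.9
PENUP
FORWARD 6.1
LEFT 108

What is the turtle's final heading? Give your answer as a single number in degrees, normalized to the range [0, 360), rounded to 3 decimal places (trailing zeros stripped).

Executing turtle program step by step:
Start: pos=(3,-4), heading=225, pen down
FD 9.3: (3,-4) -> (-3.576,-10.576) [heading=225, draw]
FD 8.3: (-3.576,-10.576) -> (-9.445,-16.445) [heading=225, draw]
PU: pen up
FD 10.4: (-9.445,-16.445) -> (-16.799,-23.799) [heading=225, move]
PD: pen down
RT 15: heading 225 -> 210
FD 2.4: (-16.799,-23.799) -> (-18.877,-24.999) [heading=210, draw]
FD 12: (-18.877,-24.999) -> (-29.27,-30.999) [heading=210, draw]
FD 11.7: (-29.27,-30.999) -> (-39.402,-36.849) [heading=210, draw]
FD 12.9: (-39.402,-36.849) -> (-50.574,-43.299) [heading=210, draw]
PU: pen up
FD 6.1: (-50.574,-43.299) -> (-55.857,-46.349) [heading=210, move]
LT 108: heading 210 -> 318
Final: pos=(-55.857,-46.349), heading=318, 6 segment(s) drawn

Answer: 318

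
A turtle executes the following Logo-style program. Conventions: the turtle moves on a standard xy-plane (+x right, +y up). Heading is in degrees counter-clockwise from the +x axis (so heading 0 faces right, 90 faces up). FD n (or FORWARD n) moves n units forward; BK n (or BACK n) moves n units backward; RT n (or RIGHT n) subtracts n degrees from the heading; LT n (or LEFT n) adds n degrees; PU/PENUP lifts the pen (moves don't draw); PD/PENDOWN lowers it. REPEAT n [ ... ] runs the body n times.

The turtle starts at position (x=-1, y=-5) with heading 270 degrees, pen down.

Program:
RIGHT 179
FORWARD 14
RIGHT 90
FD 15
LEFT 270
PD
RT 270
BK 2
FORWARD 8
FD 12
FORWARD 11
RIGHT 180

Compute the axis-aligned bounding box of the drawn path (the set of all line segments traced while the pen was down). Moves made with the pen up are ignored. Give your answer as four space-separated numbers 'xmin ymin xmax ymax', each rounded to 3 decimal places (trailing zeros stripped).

Executing turtle program step by step:
Start: pos=(-1,-5), heading=270, pen down
RT 179: heading 270 -> 91
FD 14: (-1,-5) -> (-1.244,8.998) [heading=91, draw]
RT 90: heading 91 -> 1
FD 15: (-1.244,8.998) -> (13.753,9.26) [heading=1, draw]
LT 270: heading 1 -> 271
PD: pen down
RT 270: heading 271 -> 1
BK 2: (13.753,9.26) -> (11.754,9.225) [heading=1, draw]
FD 8: (11.754,9.225) -> (19.752,9.364) [heading=1, draw]
FD 12: (19.752,9.364) -> (31.751,9.574) [heading=1, draw]
FD 11: (31.751,9.574) -> (42.749,9.766) [heading=1, draw]
RT 180: heading 1 -> 181
Final: pos=(42.749,9.766), heading=181, 6 segment(s) drawn

Segment endpoints: x in {-1.244, -1, 11.754, 13.753, 19.752, 31.751, 42.749}, y in {-5, 8.998, 9.225, 9.26, 9.364, 9.574, 9.766}
xmin=-1.244, ymin=-5, xmax=42.749, ymax=9.766

Answer: -1.244 -5 42.749 9.766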